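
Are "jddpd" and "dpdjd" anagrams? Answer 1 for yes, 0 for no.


Strings: "jddpd", "dpdjd"
Sorted first:  dddjp
Sorted second: dddjp
Sorted forms match => anagrams

1


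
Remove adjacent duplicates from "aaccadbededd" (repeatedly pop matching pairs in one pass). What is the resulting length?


Input: aaccadbededd
Stack-based adjacent duplicate removal:
  Read 'a': push. Stack: a
  Read 'a': matches stack top 'a' => pop. Stack: (empty)
  Read 'c': push. Stack: c
  Read 'c': matches stack top 'c' => pop. Stack: (empty)
  Read 'a': push. Stack: a
  Read 'd': push. Stack: ad
  Read 'b': push. Stack: adb
  Read 'e': push. Stack: adbe
  Read 'd': push. Stack: adbed
  Read 'e': push. Stack: adbede
  Read 'd': push. Stack: adbeded
  Read 'd': matches stack top 'd' => pop. Stack: adbede
Final stack: "adbede" (length 6)

6


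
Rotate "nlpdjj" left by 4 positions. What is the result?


Input: "nlpdjj", rotate left by 4
First 4 characters: "nlpd"
Remaining characters: "jj"
Concatenate remaining + first: "jj" + "nlpd" = "jjnlpd"

jjnlpd


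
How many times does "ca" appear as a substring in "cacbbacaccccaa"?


Searching for "ca" in "cacbbacaccccaa"
Scanning each position:
  Position 0: "ca" => MATCH
  Position 1: "ac" => no
  Position 2: "cb" => no
  Position 3: "bb" => no
  Position 4: "ba" => no
  Position 5: "ac" => no
  Position 6: "ca" => MATCH
  Position 7: "ac" => no
  Position 8: "cc" => no
  Position 9: "cc" => no
  Position 10: "cc" => no
  Position 11: "ca" => MATCH
  Position 12: "aa" => no
Total occurrences: 3

3


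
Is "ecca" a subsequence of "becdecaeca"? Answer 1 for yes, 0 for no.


Check if "ecca" is a subsequence of "becdecaeca"
Greedy scan:
  Position 0 ('b'): no match needed
  Position 1 ('e'): matches sub[0] = 'e'
  Position 2 ('c'): matches sub[1] = 'c'
  Position 3 ('d'): no match needed
  Position 4 ('e'): no match needed
  Position 5 ('c'): matches sub[2] = 'c'
  Position 6 ('a'): matches sub[3] = 'a'
  Position 7 ('e'): no match needed
  Position 8 ('c'): no match needed
  Position 9 ('a'): no match needed
All 4 characters matched => is a subsequence

1


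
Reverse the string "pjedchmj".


Input: pjedchmj
Reading characters right to left:
  Position 7: 'j'
  Position 6: 'm'
  Position 5: 'h'
  Position 4: 'c'
  Position 3: 'd'
  Position 2: 'e'
  Position 1: 'j'
  Position 0: 'p'
Reversed: jmhcdejp

jmhcdejp


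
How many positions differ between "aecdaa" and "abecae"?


Comparing "aecdaa" and "abecae" position by position:
  Position 0: 'a' vs 'a' => same
  Position 1: 'e' vs 'b' => DIFFER
  Position 2: 'c' vs 'e' => DIFFER
  Position 3: 'd' vs 'c' => DIFFER
  Position 4: 'a' vs 'a' => same
  Position 5: 'a' vs 'e' => DIFFER
Positions that differ: 4

4


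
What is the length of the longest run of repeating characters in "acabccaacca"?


Input: "acabccaacca"
Scanning for longest run:
  Position 1 ('c'): new char, reset run to 1
  Position 2 ('a'): new char, reset run to 1
  Position 3 ('b'): new char, reset run to 1
  Position 4 ('c'): new char, reset run to 1
  Position 5 ('c'): continues run of 'c', length=2
  Position 6 ('a'): new char, reset run to 1
  Position 7 ('a'): continues run of 'a', length=2
  Position 8 ('c'): new char, reset run to 1
  Position 9 ('c'): continues run of 'c', length=2
  Position 10 ('a'): new char, reset run to 1
Longest run: 'c' with length 2

2


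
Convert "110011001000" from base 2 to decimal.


Input: "110011001000" in base 2
Positional expansion:
  Digit '1' (value 1) x 2^11 = 2048
  Digit '1' (value 1) x 2^10 = 1024
  Digit '0' (value 0) x 2^9 = 0
  Digit '0' (value 0) x 2^8 = 0
  Digit '1' (value 1) x 2^7 = 128
  Digit '1' (value 1) x 2^6 = 64
  Digit '0' (value 0) x 2^5 = 0
  Digit '0' (value 0) x 2^4 = 0
  Digit '1' (value 1) x 2^3 = 8
  Digit '0' (value 0) x 2^2 = 0
  Digit '0' (value 0) x 2^1 = 0
  Digit '0' (value 0) x 2^0 = 0
Sum = 3272

3272


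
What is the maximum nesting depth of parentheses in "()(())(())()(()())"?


Input: "()(())(())()(()())"
Tracking depth:
  Position 0 '(': depth becomes 1
  Position 1 ')': depth becomes 0
  Position 2 '(': depth becomes 1
  Position 3 '(': depth becomes 2
  Position 4 ')': depth becomes 1
  Position 5 ')': depth becomes 0
  Position 6 '(': depth becomes 1
  Position 7 '(': depth becomes 2
  Position 8 ')': depth becomes 1
  Position 9 ')': depth becomes 0
  Position 10 '(': depth becomes 1
  Position 11 ')': depth becomes 0
  Position 12 '(': depth becomes 1
  Position 13 '(': depth becomes 2
  Position 14 ')': depth becomes 1
  Position 15 '(': depth becomes 2
  Position 16 ')': depth becomes 1
  Position 17 ')': depth becomes 0
Maximum depth reached: 2

2


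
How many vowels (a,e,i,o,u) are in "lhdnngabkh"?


Input: lhdnngabkh
Checking each character:
  'l' at position 0: consonant
  'h' at position 1: consonant
  'd' at position 2: consonant
  'n' at position 3: consonant
  'n' at position 4: consonant
  'g' at position 5: consonant
  'a' at position 6: vowel (running total: 1)
  'b' at position 7: consonant
  'k' at position 8: consonant
  'h' at position 9: consonant
Total vowels: 1

1


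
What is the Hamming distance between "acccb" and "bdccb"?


Comparing "acccb" and "bdccb" position by position:
  Position 0: 'a' vs 'b' => differ
  Position 1: 'c' vs 'd' => differ
  Position 2: 'c' vs 'c' => same
  Position 3: 'c' vs 'c' => same
  Position 4: 'b' vs 'b' => same
Total differences (Hamming distance): 2

2


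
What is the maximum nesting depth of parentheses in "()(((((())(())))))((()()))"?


Input: "()(((((())(())))))((()()))"
Tracking depth:
  Position 0 '(': depth becomes 1
  Position 1 ')': depth becomes 0
  Position 2 '(': depth becomes 1
  Position 3 '(': depth becomes 2
  Position 4 '(': depth becomes 3
  Position 5 '(': depth becomes 4
  Position 6 '(': depth becomes 5
  Position 7 '(': depth becomes 6
  Position 8 ')': depth becomes 5
  Position 9 ')': depth becomes 4
  Position 10 '(': depth becomes 5
  Position 11 '(': depth becomes 6
  Position 12 ')': depth becomes 5
  Position 13 ')': depth becomes 4
  Position 14 ')': depth becomes 3
  Position 15 ')': depth becomes 2
  Position 16 ')': depth becomes 1
  Position 17 ')': depth becomes 0
  Position 18 '(': depth becomes 1
  Position 19 '(': depth becomes 2
  Position 20 '(': depth becomes 3
  Position 21 ')': depth becomes 2
  Position 22 '(': depth becomes 3
  Position 23 ')': depth becomes 2
  Position 24 ')': depth becomes 1
  Position 25 ')': depth becomes 0
Maximum depth reached: 6

6


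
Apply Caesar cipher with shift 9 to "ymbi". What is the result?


Caesar cipher: shift "ymbi" by 9
  'y' (pos 24) + 9 = pos 7 = 'h'
  'm' (pos 12) + 9 = pos 21 = 'v'
  'b' (pos 1) + 9 = pos 10 = 'k'
  'i' (pos 8) + 9 = pos 17 = 'r'
Result: hvkr

hvkr


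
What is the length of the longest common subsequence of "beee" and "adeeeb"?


LCS of "beee" and "adeeeb"
DP table:
           a    d    e    e    e    b
      0    0    0    0    0    0    0
  b   0    0    0    0    0    0    1
  e   0    0    0    1    1    1    1
  e   0    0    0    1    2    2    2
  e   0    0    0    1    2    3    3
LCS length = dp[4][6] = 3

3


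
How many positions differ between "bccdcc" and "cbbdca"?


Comparing "bccdcc" and "cbbdca" position by position:
  Position 0: 'b' vs 'c' => DIFFER
  Position 1: 'c' vs 'b' => DIFFER
  Position 2: 'c' vs 'b' => DIFFER
  Position 3: 'd' vs 'd' => same
  Position 4: 'c' vs 'c' => same
  Position 5: 'c' vs 'a' => DIFFER
Positions that differ: 4

4


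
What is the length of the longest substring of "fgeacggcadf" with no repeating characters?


Input: "fgeacggcadf"
Sliding window (track last position of each char):
  Position 0 ('f'): window [0,0] length 1 -- new best
  Position 1 ('g'): window [0,1] length 2 -- new best
  Position 2 ('e'): window [0,2] length 3 -- new best
  Position 3 ('a'): window [0,3] length 4 -- new best
  Position 4 ('c'): window [0,4] length 5 -- new best
  Position 5 ('g'): repeat (last at 1), move window start to 2
  Position 5 ('g'): window [2,5] length 4
  Position 6 ('g'): repeat (last at 5), move window start to 6
  Position 6 ('g'): window [6,6] length 1
  Position 7 ('c'): window [6,7] length 2
  Position 8 ('a'): window [6,8] length 3
  Position 9 ('d'): window [6,9] length 4
  Position 10 ('f'): window [6,10] length 5
Longest substring with no repeats: "fgeac" with length 5

5


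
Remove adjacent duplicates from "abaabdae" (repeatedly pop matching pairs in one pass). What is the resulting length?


Input: abaabdae
Stack-based adjacent duplicate removal:
  Read 'a': push. Stack: a
  Read 'b': push. Stack: ab
  Read 'a': push. Stack: aba
  Read 'a': matches stack top 'a' => pop. Stack: ab
  Read 'b': matches stack top 'b' => pop. Stack: a
  Read 'd': push. Stack: ad
  Read 'a': push. Stack: ada
  Read 'e': push. Stack: adae
Final stack: "adae" (length 4)

4


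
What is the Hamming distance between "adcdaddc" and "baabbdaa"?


Comparing "adcdaddc" and "baabbdaa" position by position:
  Position 0: 'a' vs 'b' => differ
  Position 1: 'd' vs 'a' => differ
  Position 2: 'c' vs 'a' => differ
  Position 3: 'd' vs 'b' => differ
  Position 4: 'a' vs 'b' => differ
  Position 5: 'd' vs 'd' => same
  Position 6: 'd' vs 'a' => differ
  Position 7: 'c' vs 'a' => differ
Total differences (Hamming distance): 7

7


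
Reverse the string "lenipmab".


Input: lenipmab
Reading characters right to left:
  Position 7: 'b'
  Position 6: 'a'
  Position 5: 'm'
  Position 4: 'p'
  Position 3: 'i'
  Position 2: 'n'
  Position 1: 'e'
  Position 0: 'l'
Reversed: bampinel

bampinel


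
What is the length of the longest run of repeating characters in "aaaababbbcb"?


Input: "aaaababbbcb"
Scanning for longest run:
  Position 1 ('a'): continues run of 'a', length=2
  Position 2 ('a'): continues run of 'a', length=3
  Position 3 ('a'): continues run of 'a', length=4
  Position 4 ('b'): new char, reset run to 1
  Position 5 ('a'): new char, reset run to 1
  Position 6 ('b'): new char, reset run to 1
  Position 7 ('b'): continues run of 'b', length=2
  Position 8 ('b'): continues run of 'b', length=3
  Position 9 ('c'): new char, reset run to 1
  Position 10 ('b'): new char, reset run to 1
Longest run: 'a' with length 4

4


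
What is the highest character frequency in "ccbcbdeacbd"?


Input: ccbcbdeacbd
Character counts:
  'a': 1
  'b': 3
  'c': 4
  'd': 2
  'e': 1
Maximum frequency: 4

4


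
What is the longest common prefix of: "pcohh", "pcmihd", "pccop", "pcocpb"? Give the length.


Words: pcohh, pcmihd, pccop, pcocpb
  Position 0: all 'p' => match
  Position 1: all 'c' => match
  Position 2: ('o', 'm', 'c', 'o') => mismatch, stop
LCP = "pc" (length 2)

2


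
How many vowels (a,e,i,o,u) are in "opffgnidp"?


Input: opffgnidp
Checking each character:
  'o' at position 0: vowel (running total: 1)
  'p' at position 1: consonant
  'f' at position 2: consonant
  'f' at position 3: consonant
  'g' at position 4: consonant
  'n' at position 5: consonant
  'i' at position 6: vowel (running total: 2)
  'd' at position 7: consonant
  'p' at position 8: consonant
Total vowels: 2

2


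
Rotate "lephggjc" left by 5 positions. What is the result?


Input: "lephggjc", rotate left by 5
First 5 characters: "lephg"
Remaining characters: "gjc"
Concatenate remaining + first: "gjc" + "lephg" = "gjclephg"

gjclephg


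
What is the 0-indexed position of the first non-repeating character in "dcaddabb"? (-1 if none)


Input: dcaddabb
Character frequencies:
  'a': 2
  'b': 2
  'c': 1
  'd': 3
Scanning left to right for freq == 1:
  Position 0 ('d'): freq=3, skip
  Position 1 ('c'): unique! => answer = 1

1


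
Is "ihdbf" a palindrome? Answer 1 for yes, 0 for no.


Input: ihdbf
Reversed: fbdhi
  Compare pos 0 ('i') with pos 4 ('f'): MISMATCH
  Compare pos 1 ('h') with pos 3 ('b'): MISMATCH
Result: not a palindrome

0


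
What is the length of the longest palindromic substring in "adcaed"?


Input: "adcaed"
Checking substrings for palindromes:
  No multi-char palindromic substrings found
Longest palindromic substring: "a" with length 1

1


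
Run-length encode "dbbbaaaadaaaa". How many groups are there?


Input: dbbbaaaadaaaa
Scanning for consecutive runs:
  Group 1: 'd' x 1 (positions 0-0)
  Group 2: 'b' x 3 (positions 1-3)
  Group 3: 'a' x 4 (positions 4-7)
  Group 4: 'd' x 1 (positions 8-8)
  Group 5: 'a' x 4 (positions 9-12)
Total groups: 5

5


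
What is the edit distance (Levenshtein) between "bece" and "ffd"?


Computing edit distance: "bece" -> "ffd"
DP table:
           f    f    d
      0    1    2    3
  b   1    1    2    3
  e   2    2    2    3
  c   3    3    3    3
  e   4    4    4    4
Edit distance = dp[4][3] = 4

4


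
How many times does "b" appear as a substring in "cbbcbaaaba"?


Searching for "b" in "cbbcbaaaba"
Scanning each position:
  Position 0: "c" => no
  Position 1: "b" => MATCH
  Position 2: "b" => MATCH
  Position 3: "c" => no
  Position 4: "b" => MATCH
  Position 5: "a" => no
  Position 6: "a" => no
  Position 7: "a" => no
  Position 8: "b" => MATCH
  Position 9: "a" => no
Total occurrences: 4

4


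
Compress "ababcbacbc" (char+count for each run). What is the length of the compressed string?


Input: ababcbacbc
Runs:
  'a' x 1 => "a1"
  'b' x 1 => "b1"
  'a' x 1 => "a1"
  'b' x 1 => "b1"
  'c' x 1 => "c1"
  'b' x 1 => "b1"
  'a' x 1 => "a1"
  'c' x 1 => "c1"
  'b' x 1 => "b1"
  'c' x 1 => "c1"
Compressed: "a1b1a1b1c1b1a1c1b1c1"
Compressed length: 20

20


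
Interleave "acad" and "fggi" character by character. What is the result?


Interleaving "acad" and "fggi":
  Position 0: 'a' from first, 'f' from second => "af"
  Position 1: 'c' from first, 'g' from second => "cg"
  Position 2: 'a' from first, 'g' from second => "ag"
  Position 3: 'd' from first, 'i' from second => "di"
Result: afcgagdi

afcgagdi


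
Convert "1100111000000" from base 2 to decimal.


Input: "1100111000000" in base 2
Positional expansion:
  Digit '1' (value 1) x 2^12 = 4096
  Digit '1' (value 1) x 2^11 = 2048
  Digit '0' (value 0) x 2^10 = 0
  Digit '0' (value 0) x 2^9 = 0
  Digit '1' (value 1) x 2^8 = 256
  Digit '1' (value 1) x 2^7 = 128
  Digit '1' (value 1) x 2^6 = 64
  Digit '0' (value 0) x 2^5 = 0
  Digit '0' (value 0) x 2^4 = 0
  Digit '0' (value 0) x 2^3 = 0
  Digit '0' (value 0) x 2^2 = 0
  Digit '0' (value 0) x 2^1 = 0
  Digit '0' (value 0) x 2^0 = 0
Sum = 6592

6592


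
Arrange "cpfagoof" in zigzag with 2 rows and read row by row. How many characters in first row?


Zigzag "cpfagoof" into 2 rows:
Placing characters:
  'c' => row 0
  'p' => row 1
  'f' => row 0
  'a' => row 1
  'g' => row 0
  'o' => row 1
  'o' => row 0
  'f' => row 1
Rows:
  Row 0: "cfgo"
  Row 1: "paof"
First row length: 4

4


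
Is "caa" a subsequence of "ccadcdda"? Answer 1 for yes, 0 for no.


Check if "caa" is a subsequence of "ccadcdda"
Greedy scan:
  Position 0 ('c'): matches sub[0] = 'c'
  Position 1 ('c'): no match needed
  Position 2 ('a'): matches sub[1] = 'a'
  Position 3 ('d'): no match needed
  Position 4 ('c'): no match needed
  Position 5 ('d'): no match needed
  Position 6 ('d'): no match needed
  Position 7 ('a'): matches sub[2] = 'a'
All 3 characters matched => is a subsequence

1


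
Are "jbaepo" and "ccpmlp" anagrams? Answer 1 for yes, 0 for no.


Strings: "jbaepo", "ccpmlp"
Sorted first:  abejop
Sorted second: cclmpp
Differ at position 0: 'a' vs 'c' => not anagrams

0


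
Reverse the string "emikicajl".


Input: emikicajl
Reading characters right to left:
  Position 8: 'l'
  Position 7: 'j'
  Position 6: 'a'
  Position 5: 'c'
  Position 4: 'i'
  Position 3: 'k'
  Position 2: 'i'
  Position 1: 'm'
  Position 0: 'e'
Reversed: ljacikime

ljacikime


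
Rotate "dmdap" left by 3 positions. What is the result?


Input: "dmdap", rotate left by 3
First 3 characters: "dmd"
Remaining characters: "ap"
Concatenate remaining + first: "ap" + "dmd" = "apdmd"

apdmd


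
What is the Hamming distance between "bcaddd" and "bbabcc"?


Comparing "bcaddd" and "bbabcc" position by position:
  Position 0: 'b' vs 'b' => same
  Position 1: 'c' vs 'b' => differ
  Position 2: 'a' vs 'a' => same
  Position 3: 'd' vs 'b' => differ
  Position 4: 'd' vs 'c' => differ
  Position 5: 'd' vs 'c' => differ
Total differences (Hamming distance): 4

4


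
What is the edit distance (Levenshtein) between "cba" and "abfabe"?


Computing edit distance: "cba" -> "abfabe"
DP table:
           a    b    f    a    b    e
      0    1    2    3    4    5    6
  c   1    1    2    3    4    5    6
  b   2    2    1    2    3    4    5
  a   3    2    2    2    2    3    4
Edit distance = dp[3][6] = 4

4


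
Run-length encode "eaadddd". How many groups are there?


Input: eaadddd
Scanning for consecutive runs:
  Group 1: 'e' x 1 (positions 0-0)
  Group 2: 'a' x 2 (positions 1-2)
  Group 3: 'd' x 4 (positions 3-6)
Total groups: 3

3


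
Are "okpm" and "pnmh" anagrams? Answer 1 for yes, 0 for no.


Strings: "okpm", "pnmh"
Sorted first:  kmop
Sorted second: hmnp
Differ at position 0: 'k' vs 'h' => not anagrams

0


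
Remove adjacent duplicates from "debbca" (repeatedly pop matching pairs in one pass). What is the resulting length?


Input: debbca
Stack-based adjacent duplicate removal:
  Read 'd': push. Stack: d
  Read 'e': push. Stack: de
  Read 'b': push. Stack: deb
  Read 'b': matches stack top 'b' => pop. Stack: de
  Read 'c': push. Stack: dec
  Read 'a': push. Stack: deca
Final stack: "deca" (length 4)

4


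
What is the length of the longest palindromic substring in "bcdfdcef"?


Input: "bcdfdcef"
Checking substrings for palindromes:
  [1:6] "cdfdc" (len 5) => palindrome
  [2:5] "dfd" (len 3) => palindrome
Longest palindromic substring: "cdfdc" with length 5

5


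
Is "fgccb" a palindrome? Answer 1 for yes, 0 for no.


Input: fgccb
Reversed: bccgf
  Compare pos 0 ('f') with pos 4 ('b'): MISMATCH
  Compare pos 1 ('g') with pos 3 ('c'): MISMATCH
Result: not a palindrome

0


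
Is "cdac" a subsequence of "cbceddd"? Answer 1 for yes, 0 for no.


Check if "cdac" is a subsequence of "cbceddd"
Greedy scan:
  Position 0 ('c'): matches sub[0] = 'c'
  Position 1 ('b'): no match needed
  Position 2 ('c'): no match needed
  Position 3 ('e'): no match needed
  Position 4 ('d'): matches sub[1] = 'd'
  Position 5 ('d'): no match needed
  Position 6 ('d'): no match needed
Only matched 2/4 characters => not a subsequence

0


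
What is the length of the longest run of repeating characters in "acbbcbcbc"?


Input: "acbbcbcbc"
Scanning for longest run:
  Position 1 ('c'): new char, reset run to 1
  Position 2 ('b'): new char, reset run to 1
  Position 3 ('b'): continues run of 'b', length=2
  Position 4 ('c'): new char, reset run to 1
  Position 5 ('b'): new char, reset run to 1
  Position 6 ('c'): new char, reset run to 1
  Position 7 ('b'): new char, reset run to 1
  Position 8 ('c'): new char, reset run to 1
Longest run: 'b' with length 2

2


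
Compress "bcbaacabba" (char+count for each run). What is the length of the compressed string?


Input: bcbaacabba
Runs:
  'b' x 1 => "b1"
  'c' x 1 => "c1"
  'b' x 1 => "b1"
  'a' x 2 => "a2"
  'c' x 1 => "c1"
  'a' x 1 => "a1"
  'b' x 2 => "b2"
  'a' x 1 => "a1"
Compressed: "b1c1b1a2c1a1b2a1"
Compressed length: 16

16


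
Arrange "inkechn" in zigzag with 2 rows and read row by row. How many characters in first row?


Zigzag "inkechn" into 2 rows:
Placing characters:
  'i' => row 0
  'n' => row 1
  'k' => row 0
  'e' => row 1
  'c' => row 0
  'h' => row 1
  'n' => row 0
Rows:
  Row 0: "ikcn"
  Row 1: "neh"
First row length: 4

4


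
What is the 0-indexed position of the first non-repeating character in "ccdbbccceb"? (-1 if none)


Input: ccdbbccceb
Character frequencies:
  'b': 3
  'c': 5
  'd': 1
  'e': 1
Scanning left to right for freq == 1:
  Position 0 ('c'): freq=5, skip
  Position 1 ('c'): freq=5, skip
  Position 2 ('d'): unique! => answer = 2

2


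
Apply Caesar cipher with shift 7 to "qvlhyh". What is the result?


Caesar cipher: shift "qvlhyh" by 7
  'q' (pos 16) + 7 = pos 23 = 'x'
  'v' (pos 21) + 7 = pos 2 = 'c'
  'l' (pos 11) + 7 = pos 18 = 's'
  'h' (pos 7) + 7 = pos 14 = 'o'
  'y' (pos 24) + 7 = pos 5 = 'f'
  'h' (pos 7) + 7 = pos 14 = 'o'
Result: xcsofo

xcsofo


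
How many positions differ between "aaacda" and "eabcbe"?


Comparing "aaacda" and "eabcbe" position by position:
  Position 0: 'a' vs 'e' => DIFFER
  Position 1: 'a' vs 'a' => same
  Position 2: 'a' vs 'b' => DIFFER
  Position 3: 'c' vs 'c' => same
  Position 4: 'd' vs 'b' => DIFFER
  Position 5: 'a' vs 'e' => DIFFER
Positions that differ: 4

4


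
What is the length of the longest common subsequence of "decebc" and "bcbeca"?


LCS of "decebc" and "bcbeca"
DP table:
           b    c    b    e    c    a
      0    0    0    0    0    0    0
  d   0    0    0    0    0    0    0
  e   0    0    0    0    1    1    1
  c   0    0    1    1    1    2    2
  e   0    0    1    1    2    2    2
  b   0    1    1    2    2    2    2
  c   0    1    2    2    2    3    3
LCS length = dp[6][6] = 3

3


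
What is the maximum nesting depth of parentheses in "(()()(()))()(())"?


Input: "(()()(()))()(())"
Tracking depth:
  Position 0 '(': depth becomes 1
  Position 1 '(': depth becomes 2
  Position 2 ')': depth becomes 1
  Position 3 '(': depth becomes 2
  Position 4 ')': depth becomes 1
  Position 5 '(': depth becomes 2
  Position 6 '(': depth becomes 3
  Position 7 ')': depth becomes 2
  Position 8 ')': depth becomes 1
  Position 9 ')': depth becomes 0
  Position 10 '(': depth becomes 1
  Position 11 ')': depth becomes 0
  Position 12 '(': depth becomes 1
  Position 13 '(': depth becomes 2
  Position 14 ')': depth becomes 1
  Position 15 ')': depth becomes 0
Maximum depth reached: 3

3


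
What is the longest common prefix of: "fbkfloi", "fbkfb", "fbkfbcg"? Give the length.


Words: fbkfloi, fbkfb, fbkfbcg
  Position 0: all 'f' => match
  Position 1: all 'b' => match
  Position 2: all 'k' => match
  Position 3: all 'f' => match
  Position 4: ('l', 'b', 'b') => mismatch, stop
LCP = "fbkf" (length 4)

4


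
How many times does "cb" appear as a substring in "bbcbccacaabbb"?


Searching for "cb" in "bbcbccacaabbb"
Scanning each position:
  Position 0: "bb" => no
  Position 1: "bc" => no
  Position 2: "cb" => MATCH
  Position 3: "bc" => no
  Position 4: "cc" => no
  Position 5: "ca" => no
  Position 6: "ac" => no
  Position 7: "ca" => no
  Position 8: "aa" => no
  Position 9: "ab" => no
  Position 10: "bb" => no
  Position 11: "bb" => no
Total occurrences: 1

1


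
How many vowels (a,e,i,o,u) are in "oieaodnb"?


Input: oieaodnb
Checking each character:
  'o' at position 0: vowel (running total: 1)
  'i' at position 1: vowel (running total: 2)
  'e' at position 2: vowel (running total: 3)
  'a' at position 3: vowel (running total: 4)
  'o' at position 4: vowel (running total: 5)
  'd' at position 5: consonant
  'n' at position 6: consonant
  'b' at position 7: consonant
Total vowels: 5

5


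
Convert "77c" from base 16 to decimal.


Input: "77c" in base 16
Positional expansion:
  Digit '7' (value 7) x 16^2 = 1792
  Digit '7' (value 7) x 16^1 = 112
  Digit 'c' (value 12) x 16^0 = 12
Sum = 1916

1916


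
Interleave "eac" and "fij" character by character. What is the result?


Interleaving "eac" and "fij":
  Position 0: 'e' from first, 'f' from second => "ef"
  Position 1: 'a' from first, 'i' from second => "ai"
  Position 2: 'c' from first, 'j' from second => "cj"
Result: efaicj

efaicj


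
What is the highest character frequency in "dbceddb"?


Input: dbceddb
Character counts:
  'b': 2
  'c': 1
  'd': 3
  'e': 1
Maximum frequency: 3

3


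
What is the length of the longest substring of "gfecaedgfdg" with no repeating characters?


Input: "gfecaedgfdg"
Sliding window (track last position of each char):
  Position 0 ('g'): window [0,0] length 1 -- new best
  Position 1 ('f'): window [0,1] length 2 -- new best
  Position 2 ('e'): window [0,2] length 3 -- new best
  Position 3 ('c'): window [0,3] length 4 -- new best
  Position 4 ('a'): window [0,4] length 5 -- new best
  Position 5 ('e'): repeat (last at 2), move window start to 3
  Position 5 ('e'): window [3,5] length 3
  Position 6 ('d'): window [3,6] length 4
  Position 7 ('g'): window [3,7] length 5
  Position 8 ('f'): window [3,8] length 6 -- new best
  Position 9 ('d'): repeat (last at 6), move window start to 7
  Position 9 ('d'): window [7,9] length 3
  Position 10 ('g'): repeat (last at 7), move window start to 8
  Position 10 ('g'): window [8,10] length 3
Longest substring with no repeats: "caedgf" with length 6

6


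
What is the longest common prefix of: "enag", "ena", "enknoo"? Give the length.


Words: enag, ena, enknoo
  Position 0: all 'e' => match
  Position 1: all 'n' => match
  Position 2: ('a', 'a', 'k') => mismatch, stop
LCP = "en" (length 2)

2


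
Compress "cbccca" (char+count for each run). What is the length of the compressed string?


Input: cbccca
Runs:
  'c' x 1 => "c1"
  'b' x 1 => "b1"
  'c' x 3 => "c3"
  'a' x 1 => "a1"
Compressed: "c1b1c3a1"
Compressed length: 8

8


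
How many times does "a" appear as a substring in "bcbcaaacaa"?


Searching for "a" in "bcbcaaacaa"
Scanning each position:
  Position 0: "b" => no
  Position 1: "c" => no
  Position 2: "b" => no
  Position 3: "c" => no
  Position 4: "a" => MATCH
  Position 5: "a" => MATCH
  Position 6: "a" => MATCH
  Position 7: "c" => no
  Position 8: "a" => MATCH
  Position 9: "a" => MATCH
Total occurrences: 5

5


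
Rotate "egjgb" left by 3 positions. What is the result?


Input: "egjgb", rotate left by 3
First 3 characters: "egj"
Remaining characters: "gb"
Concatenate remaining + first: "gb" + "egj" = "gbegj"

gbegj


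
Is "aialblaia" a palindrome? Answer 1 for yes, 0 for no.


Input: aialblaia
Reversed: aialblaia
  Compare pos 0 ('a') with pos 8 ('a'): match
  Compare pos 1 ('i') with pos 7 ('i'): match
  Compare pos 2 ('a') with pos 6 ('a'): match
  Compare pos 3 ('l') with pos 5 ('l'): match
Result: palindrome

1


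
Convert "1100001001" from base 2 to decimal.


Input: "1100001001" in base 2
Positional expansion:
  Digit '1' (value 1) x 2^9 = 512
  Digit '1' (value 1) x 2^8 = 256
  Digit '0' (value 0) x 2^7 = 0
  Digit '0' (value 0) x 2^6 = 0
  Digit '0' (value 0) x 2^5 = 0
  Digit '0' (value 0) x 2^4 = 0
  Digit '1' (value 1) x 2^3 = 8
  Digit '0' (value 0) x 2^2 = 0
  Digit '0' (value 0) x 2^1 = 0
  Digit '1' (value 1) x 2^0 = 1
Sum = 777

777


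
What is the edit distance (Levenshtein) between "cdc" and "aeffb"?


Computing edit distance: "cdc" -> "aeffb"
DP table:
           a    e    f    f    b
      0    1    2    3    4    5
  c   1    1    2    3    4    5
  d   2    2    2    3    4    5
  c   3    3    3    3    4    5
Edit distance = dp[3][5] = 5

5


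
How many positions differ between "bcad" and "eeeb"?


Comparing "bcad" and "eeeb" position by position:
  Position 0: 'b' vs 'e' => DIFFER
  Position 1: 'c' vs 'e' => DIFFER
  Position 2: 'a' vs 'e' => DIFFER
  Position 3: 'd' vs 'b' => DIFFER
Positions that differ: 4

4


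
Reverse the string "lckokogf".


Input: lckokogf
Reading characters right to left:
  Position 7: 'f'
  Position 6: 'g'
  Position 5: 'o'
  Position 4: 'k'
  Position 3: 'o'
  Position 2: 'k'
  Position 1: 'c'
  Position 0: 'l'
Reversed: fgokokcl

fgokokcl


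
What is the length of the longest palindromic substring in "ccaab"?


Input: "ccaab"
Checking substrings for palindromes:
  [0:2] "cc" (len 2) => palindrome
  [2:4] "aa" (len 2) => palindrome
Longest palindromic substring: "cc" with length 2

2


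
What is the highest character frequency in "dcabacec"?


Input: dcabacec
Character counts:
  'a': 2
  'b': 1
  'c': 3
  'd': 1
  'e': 1
Maximum frequency: 3

3


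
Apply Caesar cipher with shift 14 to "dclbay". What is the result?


Caesar cipher: shift "dclbay" by 14
  'd' (pos 3) + 14 = pos 17 = 'r'
  'c' (pos 2) + 14 = pos 16 = 'q'
  'l' (pos 11) + 14 = pos 25 = 'z'
  'b' (pos 1) + 14 = pos 15 = 'p'
  'a' (pos 0) + 14 = pos 14 = 'o'
  'y' (pos 24) + 14 = pos 12 = 'm'
Result: rqzpom

rqzpom


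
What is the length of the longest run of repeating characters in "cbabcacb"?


Input: "cbabcacb"
Scanning for longest run:
  Position 1 ('b'): new char, reset run to 1
  Position 2 ('a'): new char, reset run to 1
  Position 3 ('b'): new char, reset run to 1
  Position 4 ('c'): new char, reset run to 1
  Position 5 ('a'): new char, reset run to 1
  Position 6 ('c'): new char, reset run to 1
  Position 7 ('b'): new char, reset run to 1
Longest run: 'c' with length 1

1


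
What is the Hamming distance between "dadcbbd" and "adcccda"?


Comparing "dadcbbd" and "adcccda" position by position:
  Position 0: 'd' vs 'a' => differ
  Position 1: 'a' vs 'd' => differ
  Position 2: 'd' vs 'c' => differ
  Position 3: 'c' vs 'c' => same
  Position 4: 'b' vs 'c' => differ
  Position 5: 'b' vs 'd' => differ
  Position 6: 'd' vs 'a' => differ
Total differences (Hamming distance): 6

6


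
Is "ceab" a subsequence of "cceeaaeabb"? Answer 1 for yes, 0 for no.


Check if "ceab" is a subsequence of "cceeaaeabb"
Greedy scan:
  Position 0 ('c'): matches sub[0] = 'c'
  Position 1 ('c'): no match needed
  Position 2 ('e'): matches sub[1] = 'e'
  Position 3 ('e'): no match needed
  Position 4 ('a'): matches sub[2] = 'a'
  Position 5 ('a'): no match needed
  Position 6 ('e'): no match needed
  Position 7 ('a'): no match needed
  Position 8 ('b'): matches sub[3] = 'b'
  Position 9 ('b'): no match needed
All 4 characters matched => is a subsequence

1


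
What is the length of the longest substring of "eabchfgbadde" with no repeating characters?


Input: "eabchfgbadde"
Sliding window (track last position of each char):
  Position 0 ('e'): window [0,0] length 1 -- new best
  Position 1 ('a'): window [0,1] length 2 -- new best
  Position 2 ('b'): window [0,2] length 3 -- new best
  Position 3 ('c'): window [0,3] length 4 -- new best
  Position 4 ('h'): window [0,4] length 5 -- new best
  Position 5 ('f'): window [0,5] length 6 -- new best
  Position 6 ('g'): window [0,6] length 7 -- new best
  Position 7 ('b'): repeat (last at 2), move window start to 3
  Position 7 ('b'): window [3,7] length 5
  Position 8 ('a'): window [3,8] length 6
  Position 9 ('d'): window [3,9] length 7
  Position 10 ('d'): repeat (last at 9), move window start to 10
  Position 10 ('d'): window [10,10] length 1
  Position 11 ('e'): window [10,11] length 2
Longest substring with no repeats: "eabchfg" with length 7

7


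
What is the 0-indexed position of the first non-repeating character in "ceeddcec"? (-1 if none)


Input: ceeddcec
Character frequencies:
  'c': 3
  'd': 2
  'e': 3
Scanning left to right for freq == 1:
  Position 0 ('c'): freq=3, skip
  Position 1 ('e'): freq=3, skip
  Position 2 ('e'): freq=3, skip
  Position 3 ('d'): freq=2, skip
  Position 4 ('d'): freq=2, skip
  Position 5 ('c'): freq=3, skip
  Position 6 ('e'): freq=3, skip
  Position 7 ('c'): freq=3, skip
  No unique character found => answer = -1

-1


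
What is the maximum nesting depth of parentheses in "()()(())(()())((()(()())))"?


Input: "()()(())(()())((()(()())))"
Tracking depth:
  Position 0 '(': depth becomes 1
  Position 1 ')': depth becomes 0
  Position 2 '(': depth becomes 1
  Position 3 ')': depth becomes 0
  Position 4 '(': depth becomes 1
  Position 5 '(': depth becomes 2
  Position 6 ')': depth becomes 1
  Position 7 ')': depth becomes 0
  Position 8 '(': depth becomes 1
  Position 9 '(': depth becomes 2
  Position 10 ')': depth becomes 1
  Position 11 '(': depth becomes 2
  Position 12 ')': depth becomes 1
  Position 13 ')': depth becomes 0
  Position 14 '(': depth becomes 1
  Position 15 '(': depth becomes 2
  Position 16 '(': depth becomes 3
  Position 17 ')': depth becomes 2
  Position 18 '(': depth becomes 3
  Position 19 '(': depth becomes 4
  Position 20 ')': depth becomes 3
  Position 21 '(': depth becomes 4
  Position 22 ')': depth becomes 3
  Position 23 ')': depth becomes 2
  Position 24 ')': depth becomes 1
  Position 25 ')': depth becomes 0
Maximum depth reached: 4

4


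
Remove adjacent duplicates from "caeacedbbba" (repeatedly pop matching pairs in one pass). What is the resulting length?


Input: caeacedbbba
Stack-based adjacent duplicate removal:
  Read 'c': push. Stack: c
  Read 'a': push. Stack: ca
  Read 'e': push. Stack: cae
  Read 'a': push. Stack: caea
  Read 'c': push. Stack: caeac
  Read 'e': push. Stack: caeace
  Read 'd': push. Stack: caeaced
  Read 'b': push. Stack: caeacedb
  Read 'b': matches stack top 'b' => pop. Stack: caeaced
  Read 'b': push. Stack: caeacedb
  Read 'a': push. Stack: caeacedba
Final stack: "caeacedba" (length 9)

9


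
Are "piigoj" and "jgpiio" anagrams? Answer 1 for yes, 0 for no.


Strings: "piigoj", "jgpiio"
Sorted first:  giijop
Sorted second: giijop
Sorted forms match => anagrams

1


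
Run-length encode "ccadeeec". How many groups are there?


Input: ccadeeec
Scanning for consecutive runs:
  Group 1: 'c' x 2 (positions 0-1)
  Group 2: 'a' x 1 (positions 2-2)
  Group 3: 'd' x 1 (positions 3-3)
  Group 4: 'e' x 3 (positions 4-6)
  Group 5: 'c' x 1 (positions 7-7)
Total groups: 5

5


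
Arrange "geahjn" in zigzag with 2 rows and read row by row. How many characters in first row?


Zigzag "geahjn" into 2 rows:
Placing characters:
  'g' => row 0
  'e' => row 1
  'a' => row 0
  'h' => row 1
  'j' => row 0
  'n' => row 1
Rows:
  Row 0: "gaj"
  Row 1: "ehn"
First row length: 3

3


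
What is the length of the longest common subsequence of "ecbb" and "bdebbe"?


LCS of "ecbb" and "bdebbe"
DP table:
           b    d    e    b    b    e
      0    0    0    0    0    0    0
  e   0    0    0    1    1    1    1
  c   0    0    0    1    1    1    1
  b   0    1    1    1    2    2    2
  b   0    1    1    1    2    3    3
LCS length = dp[4][6] = 3

3


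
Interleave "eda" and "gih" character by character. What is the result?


Interleaving "eda" and "gih":
  Position 0: 'e' from first, 'g' from second => "eg"
  Position 1: 'd' from first, 'i' from second => "di"
  Position 2: 'a' from first, 'h' from second => "ah"
Result: egdiah

egdiah


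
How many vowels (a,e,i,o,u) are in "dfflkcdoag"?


Input: dfflkcdoag
Checking each character:
  'd' at position 0: consonant
  'f' at position 1: consonant
  'f' at position 2: consonant
  'l' at position 3: consonant
  'k' at position 4: consonant
  'c' at position 5: consonant
  'd' at position 6: consonant
  'o' at position 7: vowel (running total: 1)
  'a' at position 8: vowel (running total: 2)
  'g' at position 9: consonant
Total vowels: 2

2


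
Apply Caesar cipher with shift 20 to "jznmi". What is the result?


Caesar cipher: shift "jznmi" by 20
  'j' (pos 9) + 20 = pos 3 = 'd'
  'z' (pos 25) + 20 = pos 19 = 't'
  'n' (pos 13) + 20 = pos 7 = 'h'
  'm' (pos 12) + 20 = pos 6 = 'g'
  'i' (pos 8) + 20 = pos 2 = 'c'
Result: dthgc

dthgc


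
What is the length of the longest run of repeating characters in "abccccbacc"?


Input: "abccccbacc"
Scanning for longest run:
  Position 1 ('b'): new char, reset run to 1
  Position 2 ('c'): new char, reset run to 1
  Position 3 ('c'): continues run of 'c', length=2
  Position 4 ('c'): continues run of 'c', length=3
  Position 5 ('c'): continues run of 'c', length=4
  Position 6 ('b'): new char, reset run to 1
  Position 7 ('a'): new char, reset run to 1
  Position 8 ('c'): new char, reset run to 1
  Position 9 ('c'): continues run of 'c', length=2
Longest run: 'c' with length 4

4


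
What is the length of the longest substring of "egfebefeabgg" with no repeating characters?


Input: "egfebefeabgg"
Sliding window (track last position of each char):
  Position 0 ('e'): window [0,0] length 1 -- new best
  Position 1 ('g'): window [0,1] length 2 -- new best
  Position 2 ('f'): window [0,2] length 3 -- new best
  Position 3 ('e'): repeat (last at 0), move window start to 1
  Position 3 ('e'): window [1,3] length 3
  Position 4 ('b'): window [1,4] length 4 -- new best
  Position 5 ('e'): repeat (last at 3), move window start to 4
  Position 5 ('e'): window [4,5] length 2
  Position 6 ('f'): window [4,6] length 3
  Position 7 ('e'): repeat (last at 5), move window start to 6
  Position 7 ('e'): window [6,7] length 2
  Position 8 ('a'): window [6,8] length 3
  Position 9 ('b'): window [6,9] length 4
  Position 10 ('g'): window [6,10] length 5 -- new best
  Position 11 ('g'): repeat (last at 10), move window start to 11
  Position 11 ('g'): window [11,11] length 1
Longest substring with no repeats: "feabg" with length 5

5


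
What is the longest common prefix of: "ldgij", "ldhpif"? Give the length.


Words: ldgij, ldhpif
  Position 0: all 'l' => match
  Position 1: all 'd' => match
  Position 2: ('g', 'h') => mismatch, stop
LCP = "ld" (length 2)

2


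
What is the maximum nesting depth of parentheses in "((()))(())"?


Input: "((()))(())"
Tracking depth:
  Position 0 '(': depth becomes 1
  Position 1 '(': depth becomes 2
  Position 2 '(': depth becomes 3
  Position 3 ')': depth becomes 2
  Position 4 ')': depth becomes 1
  Position 5 ')': depth becomes 0
  Position 6 '(': depth becomes 1
  Position 7 '(': depth becomes 2
  Position 8 ')': depth becomes 1
  Position 9 ')': depth becomes 0
Maximum depth reached: 3

3


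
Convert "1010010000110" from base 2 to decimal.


Input: "1010010000110" in base 2
Positional expansion:
  Digit '1' (value 1) x 2^12 = 4096
  Digit '0' (value 0) x 2^11 = 0
  Digit '1' (value 1) x 2^10 = 1024
  Digit '0' (value 0) x 2^9 = 0
  Digit '0' (value 0) x 2^8 = 0
  Digit '1' (value 1) x 2^7 = 128
  Digit '0' (value 0) x 2^6 = 0
  Digit '0' (value 0) x 2^5 = 0
  Digit '0' (value 0) x 2^4 = 0
  Digit '0' (value 0) x 2^3 = 0
  Digit '1' (value 1) x 2^2 = 4
  Digit '1' (value 1) x 2^1 = 2
  Digit '0' (value 0) x 2^0 = 0
Sum = 5254

5254


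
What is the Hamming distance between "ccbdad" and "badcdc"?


Comparing "ccbdad" and "badcdc" position by position:
  Position 0: 'c' vs 'b' => differ
  Position 1: 'c' vs 'a' => differ
  Position 2: 'b' vs 'd' => differ
  Position 3: 'd' vs 'c' => differ
  Position 4: 'a' vs 'd' => differ
  Position 5: 'd' vs 'c' => differ
Total differences (Hamming distance): 6

6


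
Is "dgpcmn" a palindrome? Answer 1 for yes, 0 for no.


Input: dgpcmn
Reversed: nmcpgd
  Compare pos 0 ('d') with pos 5 ('n'): MISMATCH
  Compare pos 1 ('g') with pos 4 ('m'): MISMATCH
  Compare pos 2 ('p') with pos 3 ('c'): MISMATCH
Result: not a palindrome

0


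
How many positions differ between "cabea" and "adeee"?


Comparing "cabea" and "adeee" position by position:
  Position 0: 'c' vs 'a' => DIFFER
  Position 1: 'a' vs 'd' => DIFFER
  Position 2: 'b' vs 'e' => DIFFER
  Position 3: 'e' vs 'e' => same
  Position 4: 'a' vs 'e' => DIFFER
Positions that differ: 4

4


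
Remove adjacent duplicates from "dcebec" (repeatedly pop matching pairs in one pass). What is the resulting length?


Input: dcebec
Stack-based adjacent duplicate removal:
  Read 'd': push. Stack: d
  Read 'c': push. Stack: dc
  Read 'e': push. Stack: dce
  Read 'b': push. Stack: dceb
  Read 'e': push. Stack: dcebe
  Read 'c': push. Stack: dcebec
Final stack: "dcebec" (length 6)

6


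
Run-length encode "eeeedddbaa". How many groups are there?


Input: eeeedddbaa
Scanning for consecutive runs:
  Group 1: 'e' x 4 (positions 0-3)
  Group 2: 'd' x 3 (positions 4-6)
  Group 3: 'b' x 1 (positions 7-7)
  Group 4: 'a' x 2 (positions 8-9)
Total groups: 4

4


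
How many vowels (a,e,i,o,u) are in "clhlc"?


Input: clhlc
Checking each character:
  'c' at position 0: consonant
  'l' at position 1: consonant
  'h' at position 2: consonant
  'l' at position 3: consonant
  'c' at position 4: consonant
Total vowels: 0

0


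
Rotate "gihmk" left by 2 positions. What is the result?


Input: "gihmk", rotate left by 2
First 2 characters: "gi"
Remaining characters: "hmk"
Concatenate remaining + first: "hmk" + "gi" = "hmkgi"

hmkgi
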